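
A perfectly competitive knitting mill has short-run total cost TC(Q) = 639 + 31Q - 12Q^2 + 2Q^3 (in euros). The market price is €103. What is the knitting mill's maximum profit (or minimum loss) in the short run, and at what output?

AVC = 31 - 12Q + 2Q^2 has its minimum €13 at Q = 3; price €103 clears that bar, so the firm operates.
With MC = 31 - 24Q + 6Q^2, P = MC on the upward-sloping part at Q* = 6.
TR = 103·6 = 618. TC = 639 + 186 = 825. Profit = 618 − 825 = -€207.
Shutting down would mean losing the fixed cost of €639, so operating at a loss of €207 is better by €432.

Profit = -€207 at Q = 6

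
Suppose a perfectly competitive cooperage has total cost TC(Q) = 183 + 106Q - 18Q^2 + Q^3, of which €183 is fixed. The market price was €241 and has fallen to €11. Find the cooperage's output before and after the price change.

AVC = 106 - 18Q + Q^2, minimized at Q = 9 where min AVC = €25. MC = 106 - 36Q + 3Q^2.
With P = €241 above the shutdown price, P = MC gives Q = 15.
At P = €11 < min AVC = €25, price no longer covers variable cost at any output, so the firm shuts down: Q = 0.

Output falls from 15 to 0 (the firm shuts down)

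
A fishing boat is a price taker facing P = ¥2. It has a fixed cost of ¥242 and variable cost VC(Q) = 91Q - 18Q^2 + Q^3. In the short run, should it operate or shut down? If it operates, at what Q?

From TC, MC = TC'(Q) = 91 - 36Q + 3Q^2 and AVC = VC/Q = 91 - 18Q + Q^2.
AVC hits its minimum where MC = AVC, at Q = 9, giving min AVC = 91 - 18·9 + 9^2 = ¥10.
P = ¥2 lies below min AVC = ¥10; no output level covers variable cost.
The firm minimizes its loss by shutting down and losing only its fixed cost of ¥242.

Shut down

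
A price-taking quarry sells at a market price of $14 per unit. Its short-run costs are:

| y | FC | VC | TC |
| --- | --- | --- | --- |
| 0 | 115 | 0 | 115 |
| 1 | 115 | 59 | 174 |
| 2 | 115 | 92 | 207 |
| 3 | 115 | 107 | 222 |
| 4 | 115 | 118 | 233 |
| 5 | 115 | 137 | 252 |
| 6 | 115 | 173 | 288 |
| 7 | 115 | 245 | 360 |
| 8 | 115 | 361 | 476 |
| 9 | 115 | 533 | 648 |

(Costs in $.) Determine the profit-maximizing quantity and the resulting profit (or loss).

y = 0 (shut down); profit = -$115

Profit at each row (π = 14y − TC): y=0: -115; y=1: -160; y=2: -179; y=3: -180; y=4: -177; y=5: -182; y=6: -204; y=7: -262; y=8: -364; y=9: -522.
Profit is highest at y = 0. Equivalently, the lowest AVC in the table is 137/5 ≈ $27.40 at y = 5, and P = $14 falls below it — price never covers variable cost, so the firm shuts down and loses only its fixed cost.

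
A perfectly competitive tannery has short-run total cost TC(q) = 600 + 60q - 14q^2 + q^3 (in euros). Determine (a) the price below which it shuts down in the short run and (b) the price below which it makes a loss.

AVC = 60 - 14q + q^2; minimized at q = 7, giving min AVC = €11. That is the shutdown price.
ATC = 600/q + 60 - 14q + q^2. Setting dATC/dq = −600/q^2 − 14 + 2q = 0 gives q = 10 (since 2·10^3 − 14·10^2 = 600).
min ATC = 600/10 + 60 − 14·10 + 10^2 = €80. That is the break-even price.
For €11 ≤ P < €80 the firm produces at a loss; below €11 it shuts down.

Shutdown price = €11; break-even price = €80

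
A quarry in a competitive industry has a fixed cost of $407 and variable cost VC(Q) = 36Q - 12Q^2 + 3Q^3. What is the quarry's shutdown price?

The firm shuts down when price falls below the minimum of average variable cost. AVC = VC/Q = 36 - 12Q + 3Q^2.
At the minimum of AVC, MC = AVC. MC = 36 - 24Q + 9Q^2; setting MC = AVC gives 6Q^2 - 12Q = 0, so Q = 2. min AVC = 24.
For P < $24 the firm produces nothing.

$24 per unit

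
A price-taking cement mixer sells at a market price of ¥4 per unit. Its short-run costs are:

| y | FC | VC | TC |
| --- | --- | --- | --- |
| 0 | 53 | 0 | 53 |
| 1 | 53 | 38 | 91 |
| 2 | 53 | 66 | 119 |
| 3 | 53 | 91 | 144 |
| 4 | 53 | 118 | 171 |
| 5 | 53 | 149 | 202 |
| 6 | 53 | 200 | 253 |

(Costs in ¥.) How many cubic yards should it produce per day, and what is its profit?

y = 0 (shut down); profit = -¥53

Tabulate TR − TC: y=0: -53; y=1: -87; y=2: -111; y=3: -132; y=4: -155; y=5: -182; y=6: -229.
Profit is highest at y = 0. Equivalently, the lowest AVC in the table is 118/4 ≈ ¥29.50 at y = 4, and P = ¥4 falls below it — price never covers variable cost, so the firm shuts down and loses only its fixed cost.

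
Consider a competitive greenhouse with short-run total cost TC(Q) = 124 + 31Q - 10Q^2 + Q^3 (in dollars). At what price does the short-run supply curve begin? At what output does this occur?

Short-run supply begins at min AVC. From VC = 31Q - 10Q^2 + Q^3, AVC = 31 - 10Q + Q^2.
dAVC/dQ = -10 + 2Q = 0 gives Q = 5. min AVC = 31 - 10·5 + 5^2 = 6.
So the shutdown price is $6.

$6 per unit, at Q = 5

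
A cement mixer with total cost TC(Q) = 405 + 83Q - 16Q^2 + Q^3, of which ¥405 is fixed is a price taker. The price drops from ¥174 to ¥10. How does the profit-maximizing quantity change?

AVC = 83 - 16Q + Q^2, minimized at Q = 8 where min AVC = ¥19. MC = 83 - 32Q + 3Q^2.
At P = ¥174 ≥ min AVC, set P = MC on the rising branch: Q = 13.
At P = ¥10 < min AVC = ¥19, price no longer covers variable cost at any output, so the firm shuts down: Q = 0.

Output falls from 13 to 0 (the firm shuts down)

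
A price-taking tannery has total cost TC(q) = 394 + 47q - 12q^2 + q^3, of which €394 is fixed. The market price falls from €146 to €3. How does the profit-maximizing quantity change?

AVC = 47 - 12q + q^2, minimized at q = 6 where min AVC = €11. MC = 47 - 24q + 3q^2.
At P = €146 ≥ min AVC, set P = MC on the rising branch: q = 11.
At P = €3 < min AVC = €11, price no longer covers variable cost at any output, so the firm shuts down: q = 0.

Output falls from 11 to 0 (the firm shuts down)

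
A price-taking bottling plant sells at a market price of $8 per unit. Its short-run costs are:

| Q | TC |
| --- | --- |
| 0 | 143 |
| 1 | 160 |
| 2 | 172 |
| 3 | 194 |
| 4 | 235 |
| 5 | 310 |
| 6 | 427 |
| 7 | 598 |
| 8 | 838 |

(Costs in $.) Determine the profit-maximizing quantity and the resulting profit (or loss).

Profit at each row (π = 8Q − TC): Q=0: -143; Q=1: -152; Q=2: -156; Q=3: -170; Q=4: -203; Q=5: -270; Q=6: -379; Q=7: -542; Q=8: -774.
Profit is highest at Q = 0. Equivalently, the lowest AVC in the table is 29/2 ≈ $14.50 at Q = 2, and P = $8 falls below it — price never covers variable cost, so the firm shuts down and loses only its fixed cost.

Q = 0 (shut down); profit = -$143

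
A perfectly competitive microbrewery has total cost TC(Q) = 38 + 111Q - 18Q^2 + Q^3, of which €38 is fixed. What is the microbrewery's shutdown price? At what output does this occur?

The firm shuts down when price falls below the minimum of average variable cost. AVC = VC/Q = 111 - 18Q + Q^2.
dAVC/dQ = -18 + 2Q = 0 gives Q = 9. min AVC = 111 - 18·9 + 9^2 = 30.
The firm shuts down for any P below €30.

€30 per unit, at Q = 9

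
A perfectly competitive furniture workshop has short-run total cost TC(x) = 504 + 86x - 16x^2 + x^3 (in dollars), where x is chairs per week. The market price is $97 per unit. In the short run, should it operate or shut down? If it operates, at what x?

Strip out fixed cost: VC = 86x - 16x^2 + x^3. Then AVC = 86 - 16x + x^2 and MC = 86 - 32x + 3x^2.
AVC is minimized where dAVC/dx = -16 + 2x = 0, at x = 8; min AVC = 86 - 16·8 + 8^2 = $22.
Because $97 ≥ $22, revenue can cover variable cost; the firm operates.
Solving P = MC: -11 - 32x + 3x^2 = 0 ⇒ x = -1/3 or 11. On the upward-sloping branch, x* = 11.
Check: AVC at x = 11 is $31 ≤ P, so revenue covers variable cost.
Profit = P·x − TC = 97·11 − 845 = $222.

Produce at x = 11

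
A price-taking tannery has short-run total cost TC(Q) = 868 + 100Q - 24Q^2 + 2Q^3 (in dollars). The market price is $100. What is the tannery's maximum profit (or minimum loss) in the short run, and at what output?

Profit = -$356 at Q = 8

AVC = 100 - 24Q + 2Q^2 has its minimum $28 at Q = 6; price $100 clears that bar, so the firm operates.
MC = 100 - 48Q + 6Q^2. Setting P = MC and taking the root on the rising branch gives Q* = 8.
TR = 100·8 = 800. TC = 868 + 288 = 1156. Profit = 800 − 1156 = -$356.
That loss of $356 beats the $868 the firm would lose by shutting down; producing recovers $512 of fixed cost.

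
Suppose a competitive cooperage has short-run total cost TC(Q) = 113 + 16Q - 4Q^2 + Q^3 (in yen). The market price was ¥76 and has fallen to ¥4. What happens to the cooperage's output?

Output falls from 6 to 0 (the firm shuts down)

MC = 16 - 8Q + 3Q^2; the shutdown threshold is min AVC = ¥12 (at Q = 2).
With P = ¥76 above the shutdown price, P = MC gives Q = 6.
At P = ¥4 < min AVC = ¥12, price no longer covers variable cost at any output, so the firm shuts down: Q = 0.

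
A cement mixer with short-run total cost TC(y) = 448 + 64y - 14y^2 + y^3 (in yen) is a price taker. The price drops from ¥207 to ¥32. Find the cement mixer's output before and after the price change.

Output falls from 13 to 8

AVC = 64 - 14y + y^2, minimized at y = 7 where min AVC = ¥15. MC = 64 - 28y + 3y^2.
At P = ¥207 ≥ min AVC, set P = MC on the rising branch: y = 13.
At P = ¥32 ≥ min AVC, set P = MC: y = 8. The firm stays open but cuts output.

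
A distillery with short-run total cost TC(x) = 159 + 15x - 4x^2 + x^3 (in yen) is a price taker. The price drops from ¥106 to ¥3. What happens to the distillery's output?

AVC = 15 - 4x + x^2, minimized at x = 2 where min AVC = ¥11. MC = 15 - 8x + 3x^2.
With P = ¥106 above the shutdown price, P = MC gives x = 7.
At P = ¥3 < min AVC = ¥11, price no longer covers variable cost at any output, so the firm shuts down: x = 0.

Output falls from 7 to 0 (the firm shuts down)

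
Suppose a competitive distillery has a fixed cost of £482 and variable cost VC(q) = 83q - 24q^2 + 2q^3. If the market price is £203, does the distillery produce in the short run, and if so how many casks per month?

Produce at q = 10

From TC, MC = TC'(q) = 83 - 48q + 6q^2 and AVC = VC/q = 83 - 24q + 2q^2.
The AVC parabola has its vertex at q = 24/4 = 6, where AVC = 83 - 24·6 + 2·6^2 = £11.
Since P = £203 ≥ min AVC = £11, price covers variable cost and the firm should produce.
P = MC gives -120 - 48q + 6q^2 = 0, with roots -2 and 10. Take the larger (rising MC): q* = 10.
Check: AVC at q = 10 is £43 ≤ P, so revenue covers variable cost.
Profit = P·q − TC = 203·10 − 912 = £1118.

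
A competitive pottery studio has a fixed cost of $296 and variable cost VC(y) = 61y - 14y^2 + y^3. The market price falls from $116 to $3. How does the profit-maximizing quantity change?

MC = 61 - 28y + 3y^2; the shutdown threshold is min AVC = $12 (at y = 7).
With P = $116 above the shutdown price, P = MC gives y = 11.
At P = $3 < min AVC = $12, price no longer covers variable cost at any output, so the firm shuts down: y = 0.

Output falls from 11 to 0 (the firm shuts down)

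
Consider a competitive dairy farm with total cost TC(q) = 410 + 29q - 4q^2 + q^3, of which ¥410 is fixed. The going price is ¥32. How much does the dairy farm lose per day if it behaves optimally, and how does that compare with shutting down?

Profit = -¥392 at q = 3

AVC = 29 - 4q + q^2 has its minimum ¥25 at q = 2; price ¥32 clears that bar, so the firm operates.
With MC = 29 - 8q + 3q^2, P = MC on the upward-sloping part at q* = 3.
TR = 32·3 = 96. TC = 410 + 78 = 488. Profit = 96 − 488 = -¥392.
That loss of ¥392 beats the ¥410 the firm would lose by shutting down; producing recovers ¥18 of fixed cost.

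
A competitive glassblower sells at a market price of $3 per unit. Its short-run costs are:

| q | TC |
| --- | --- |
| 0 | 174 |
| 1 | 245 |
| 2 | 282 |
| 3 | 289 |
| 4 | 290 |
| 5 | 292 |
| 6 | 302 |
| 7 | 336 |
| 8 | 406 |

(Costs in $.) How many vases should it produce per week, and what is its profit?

q = 0 (shut down); profit = -$174

Tabulate TR − TC: q=0: -174; q=1: -242; q=2: -276; q=3: -280; q=4: -278; q=5: -277; q=6: -284; q=7: -315; q=8: -382.
Profit is highest at q = 0. Equivalently, the lowest AVC in the table is 128/6 ≈ $21.33 at q = 6, and P = $3 falls below it — price never covers variable cost, so the firm shuts down and loses only its fixed cost.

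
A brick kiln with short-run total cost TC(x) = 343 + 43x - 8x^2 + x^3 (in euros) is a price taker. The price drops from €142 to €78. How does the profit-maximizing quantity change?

AVC = 43 - 8x + x^2, minimized at x = 4 where min AVC = €27. MC = 43 - 16x + 3x^2.
At P = €142 ≥ min AVC, set P = MC on the rising branch: x = 9.
At P = €78 ≥ min AVC, set P = MC: x = 7. The firm stays open but cuts output.

Output falls from 9 to 7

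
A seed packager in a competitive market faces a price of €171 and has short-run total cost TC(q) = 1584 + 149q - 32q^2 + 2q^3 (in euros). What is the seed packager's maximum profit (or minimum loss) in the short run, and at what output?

AVC = 149 - 32q + 2q^2 has its minimum €21 at q = 8; price €171 clears that bar, so the firm operates.
MC = 149 - 64q + 6q^2. Setting P = MC and taking the root on the rising branch gives q* = 11.
TR = 171·11 = 1881. TC = 1584 + 429 = 2013. Profit = 1881 − 2013 = -€132.
Shutting down would mean losing the fixed cost of €1584, so operating at a loss of €132 is better by €1452.

Profit = -€132 at q = 11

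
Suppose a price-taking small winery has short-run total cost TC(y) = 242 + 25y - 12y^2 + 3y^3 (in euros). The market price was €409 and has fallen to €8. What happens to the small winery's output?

Output falls from 8 to 0 (the firm shuts down)

MC = 25 - 24y + 9y^2; the shutdown threshold is min AVC = €13 (at y = 2).
With P = €409 above the shutdown price, P = MC gives y = 8.
At P = €8 < min AVC = €13, price no longer covers variable cost at any output, so the firm shuts down: y = 0.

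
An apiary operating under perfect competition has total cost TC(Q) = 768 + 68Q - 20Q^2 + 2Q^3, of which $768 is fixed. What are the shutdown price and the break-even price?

AVC = 68 - 20Q + 2Q^2; minimized at Q = 5, giving min AVC = $18. That is the shutdown price.
ATC = 768/Q + 68 - 20Q + 2Q^2. Setting dATC/dQ = −768/Q^2 − 20 + 4Q = 0 gives Q = 8 (since 4·8^3 − 20·8^2 = 768).
min ATC = 768/8 + 68 − 20·8 + 2·8^2 = $132. That is the break-even price.
Between these two prices the firm operates at a loss; above $132 it earns a profit.

Shutdown price = $18; break-even price = $132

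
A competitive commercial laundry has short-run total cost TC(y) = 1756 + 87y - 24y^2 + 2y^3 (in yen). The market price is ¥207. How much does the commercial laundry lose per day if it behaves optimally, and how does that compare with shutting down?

Profit = -¥156 at y = 10

AVC = 87 - 24y + 2y^2; min AVC = ¥15 at y = 6. Since P = ¥207 ≥ min AVC, the firm produces.
MC = 87 - 48y + 6y^2. Setting P = MC and taking the root on the rising branch gives y* = 10.
TR = 207·10 = 2070. TC = 1756 + 470 = 2226. Profit = 2070 − 2226 = -¥156.
Shutting down would mean losing the fixed cost of ¥1756, so operating at a loss of ¥156 is better by ¥1600.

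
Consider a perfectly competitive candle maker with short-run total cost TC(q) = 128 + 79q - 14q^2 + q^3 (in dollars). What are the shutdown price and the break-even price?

Shutdown price = $30; break-even price = $47

AVC = 79 - 14q + q^2; minimized at q = 7, giving min AVC = $30. That is the shutdown price.
ATC = 128/q + 79 - 14q + q^2. Setting dATC/dq = −128/q^2 − 14 + 2q = 0 gives q = 8 (since 2·8^3 − 14·8^2 = 128).
min ATC = 128/8 + 79 − 14·8 + 8^2 = $47. That is the break-even price.
Between these two prices the firm operates at a loss; above $47 it earns a profit.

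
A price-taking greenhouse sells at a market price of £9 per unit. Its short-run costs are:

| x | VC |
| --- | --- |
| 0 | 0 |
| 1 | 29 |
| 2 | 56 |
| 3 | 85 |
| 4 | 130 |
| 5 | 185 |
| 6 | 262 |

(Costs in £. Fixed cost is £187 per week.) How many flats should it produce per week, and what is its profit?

Compute π = P·x − TC at each output: x=0: -187; x=1: -207; x=2: -225; x=3: -245; x=4: -281; x=5: -327; x=6: -395.
Profit is highest at x = 0. Equivalently, the lowest AVC in the table is 56/2 ≈ £28 at x = 2, and P = £9 falls below it — price never covers variable cost, so the firm shuts down and loses only its fixed cost.

x = 0 (shut down); profit = -£187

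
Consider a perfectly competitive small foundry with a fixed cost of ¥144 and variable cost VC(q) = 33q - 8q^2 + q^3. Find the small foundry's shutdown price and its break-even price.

Shutdown price = min AVC. AVC = 33 - 8q + q^2, with vertex at q = 4 and minimum ¥17.
ATC = 144/q + 33 - 8q + q^2. Setting dATC/dq = −144/q^2 − 8 + 2q = 0 gives q = 6 (since 2·6^3 − 8·6^2 = 144).
min ATC = 144/6 + 33 − 8·6 + 6^2 = ¥45. That is the break-even price.
Between these two prices the firm operates at a loss; above ¥45 it earns a profit.

Shutdown price = ¥17; break-even price = ¥45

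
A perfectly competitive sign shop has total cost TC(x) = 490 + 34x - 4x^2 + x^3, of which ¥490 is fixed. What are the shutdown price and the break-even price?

Shutdown price = min AVC. AVC = 34 - 4x + x^2, with vertex at x = 2 and minimum ¥30.
ATC = 490/x + 34 - 4x + x^2. Setting dATC/dx = −490/x^2 − 4 + 2x = 0 gives x = 7 (since 2·7^3 − 4·7^2 = 490).
min ATC = 490/7 + 34 − 4·7 + 7^2 = ¥125. That is the break-even price.
Between these two prices the firm operates at a loss; above ¥125 it earns a profit.

Shutdown price = ¥30; break-even price = ¥125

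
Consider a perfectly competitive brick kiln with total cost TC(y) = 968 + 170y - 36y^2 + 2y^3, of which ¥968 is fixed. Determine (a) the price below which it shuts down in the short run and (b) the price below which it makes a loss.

Shutdown price = ¥8; break-even price = ¥104

AVC = 170 - 36y + 2y^2; minimized at y = 9, giving min AVC = ¥8. That is the shutdown price.
ATC = 968/y + 170 - 36y + 2y^2. Setting dATC/dy = −968/y^2 − 36 + 4y = 0 gives y = 11 (since 4·11^3 − 36·11^2 = 968).
min ATC = 968/11 + 170 − 36·11 + 2·11^2 = ¥104. That is the break-even price.
Between these two prices the firm operates at a loss; above ¥104 it earns a profit.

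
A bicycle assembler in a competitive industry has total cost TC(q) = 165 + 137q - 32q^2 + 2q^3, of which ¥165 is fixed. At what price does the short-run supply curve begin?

The shutdown price is the minimum of AVC. VC = 137q - 32q^2 + 2q^3, so AVC = 137 - 32q + 2q^2.
dAVC/dq = -32 + 4q = 0 gives q = 8. min AVC = 137 - 32·8 + 2·8^2 = 9.
The firm shuts down for any P below ¥9.

¥9 per unit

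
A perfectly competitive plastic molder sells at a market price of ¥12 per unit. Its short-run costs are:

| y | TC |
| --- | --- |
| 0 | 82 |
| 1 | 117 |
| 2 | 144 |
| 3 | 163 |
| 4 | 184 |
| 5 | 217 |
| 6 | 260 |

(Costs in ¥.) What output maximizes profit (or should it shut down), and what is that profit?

y = 0 (shut down); profit = -¥82

Profit at each row (π = 12y − TC): y=0: -82; y=1: -105; y=2: -120; y=3: -127; y=4: -136; y=5: -157; y=6: -188.
Profit is highest at y = 0. Equivalently, the lowest AVC in the table is 102/4 ≈ ¥25.50 at y = 4, and P = ¥12 falls below it — price never covers variable cost, so the firm shuts down and loses only its fixed cost.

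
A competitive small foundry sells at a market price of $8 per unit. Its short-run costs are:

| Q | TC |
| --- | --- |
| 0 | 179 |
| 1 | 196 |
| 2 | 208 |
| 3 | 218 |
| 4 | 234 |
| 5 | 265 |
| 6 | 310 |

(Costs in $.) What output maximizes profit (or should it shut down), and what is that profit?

Tabulate TR − TC: Q=0: -179; Q=1: -188; Q=2: -192; Q=3: -194; Q=4: -202; Q=5: -225; Q=6: -262.
Profit is highest at Q = 0. Equivalently, the lowest AVC in the table is 39/3 ≈ $13 at Q = 3, and P = $8 falls below it — price never covers variable cost, so the firm shuts down and loses only its fixed cost.

Q = 0 (shut down); profit = -$179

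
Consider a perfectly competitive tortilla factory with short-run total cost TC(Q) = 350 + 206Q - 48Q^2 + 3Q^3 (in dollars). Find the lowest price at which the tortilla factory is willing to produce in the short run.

$14 per unit

The shutdown price is the minimum of AVC. VC = 206Q - 48Q^2 + 3Q^3, so AVC = 206 - 48Q + 3Q^2.
dAVC/dQ = -48 + 6Q = 0 gives Q = 8. min AVC = 206 - 48·8 + 3·8^2 = 14.
For P < $14 the firm produces nothing.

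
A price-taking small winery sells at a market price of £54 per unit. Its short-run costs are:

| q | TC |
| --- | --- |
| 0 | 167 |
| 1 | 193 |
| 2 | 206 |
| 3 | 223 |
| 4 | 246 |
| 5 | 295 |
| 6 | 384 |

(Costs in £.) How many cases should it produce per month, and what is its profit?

Tabulate TR − TC: q=0: -167; q=1: -139; q=2: -98; q=3: -61; q=4: -30; q=5: -25; q=6: -60.
Profit is maximized at q = 5. AVC there is 128/5 = £25.60 ≤ P, so producing beats shutting down (which would give -£167).

q = 5; profit = -£25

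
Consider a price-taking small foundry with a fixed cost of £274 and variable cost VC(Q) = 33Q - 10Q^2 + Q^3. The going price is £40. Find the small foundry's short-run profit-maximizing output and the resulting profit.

Profit = -£78 at Q = 7

AVC = 33 - 10Q + Q^2; min AVC = £8 at Q = 5. Since P = £40 ≥ min AVC, the firm produces.
MC = 33 - 20Q + 3Q^2. Setting P = MC and taking the root on the rising branch gives Q* = 7.
TR = 40·7 = 280. TC = 274 + 84 = 358. Profit = 280 − 358 = -£78.
Shutting down would mean losing the fixed cost of £274, so operating at a loss of £78 is better by £196.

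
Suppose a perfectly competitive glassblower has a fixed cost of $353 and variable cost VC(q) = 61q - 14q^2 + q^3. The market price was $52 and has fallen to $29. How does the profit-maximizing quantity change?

Output falls from 9 to 8

AVC = 61 - 14q + q^2, minimized at q = 7 where min AVC = $12. MC = 61 - 28q + 3q^2.
With P = $52 above the shutdown price, P = MC gives q = 9.
At P = $29 ≥ min AVC, set P = MC: q = 8. The firm stays open but cuts output.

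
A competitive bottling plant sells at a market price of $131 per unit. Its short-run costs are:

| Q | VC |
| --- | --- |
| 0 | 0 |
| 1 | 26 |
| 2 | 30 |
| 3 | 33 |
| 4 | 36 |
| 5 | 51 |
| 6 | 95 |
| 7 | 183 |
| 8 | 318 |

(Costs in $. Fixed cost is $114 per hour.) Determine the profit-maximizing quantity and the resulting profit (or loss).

Q = 7; profit = $620

Tabulate TR − TC: Q=0: -114; Q=1: -9; Q=2: 118; Q=3: 246; Q=4: 374; Q=5: 490; Q=6: 577; Q=7: 620; Q=8: 616.
Profit is maximized at Q = 7. AVC there is 183/7 = $26.14 ≤ P, so producing beats shutting down (which would give -$114).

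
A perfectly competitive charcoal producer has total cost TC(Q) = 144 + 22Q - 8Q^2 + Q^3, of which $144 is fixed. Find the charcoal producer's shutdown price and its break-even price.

Shutdown price = min AVC. AVC = 22 - 8Q + Q^2, with vertex at Q = 4 and minimum $6.
ATC = 144/Q + 22 - 8Q + Q^2. Setting dATC/dQ = −144/Q^2 − 8 + 2Q = 0 gives Q = 6 (since 2·6^3 − 8·6^2 = 144).
min ATC = 144/6 + 22 − 8·6 + 6^2 = $34. That is the break-even price.
For $6 ≤ P < $34 the firm produces at a loss; below $6 it shuts down.

Shutdown price = $6; break-even price = $34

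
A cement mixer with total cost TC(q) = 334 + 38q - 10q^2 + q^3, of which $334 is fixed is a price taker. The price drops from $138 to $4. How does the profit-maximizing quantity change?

AVC = 38 - 10q + q^2, minimized at q = 5 where min AVC = $13. MC = 38 - 20q + 3q^2.
At P = $138 ≥ min AVC, set P = MC on the rising branch: q = 10.
At P = $4 < min AVC = $13, price no longer covers variable cost at any output, so the firm shuts down: q = 0.

Output falls from 10 to 0 (the firm shuts down)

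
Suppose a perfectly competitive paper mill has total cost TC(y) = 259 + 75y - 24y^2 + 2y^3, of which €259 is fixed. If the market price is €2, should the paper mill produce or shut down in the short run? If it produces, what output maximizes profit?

Strip out fixed cost: VC = 75y - 24y^2 + 2y^3. Then AVC = 75 - 24y + 2y^2 and MC = 75 - 48y + 6y^2.
AVC is minimized where dAVC/dy = -24 + 4y = 0, at y = 6; min AVC = 75 - 24·6 + 2·6^2 = €3.
Since P = €2 < min AVC = €3, price fails to cover variable cost at any output.
The firm minimizes its loss by shutting down and losing only its fixed cost of €259.

Shut down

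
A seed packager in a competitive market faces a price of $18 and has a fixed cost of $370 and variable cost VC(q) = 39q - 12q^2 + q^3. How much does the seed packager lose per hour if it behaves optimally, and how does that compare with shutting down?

Profit = -$272 at q = 7

AVC = 39 - 12q + q^2 has its minimum $3 at q = 6; price $18 clears that bar, so the firm operates.
MC = 39 - 24q + 3q^2. Setting P = MC and taking the root on the rising branch gives q* = 7.
TR = 18·7 = 126. TC = 370 + 28 = 398. Profit = 126 − 398 = -$272.
By producing, the firm covers all variable cost plus $98 of fixed cost; shutting down would lose the full $370.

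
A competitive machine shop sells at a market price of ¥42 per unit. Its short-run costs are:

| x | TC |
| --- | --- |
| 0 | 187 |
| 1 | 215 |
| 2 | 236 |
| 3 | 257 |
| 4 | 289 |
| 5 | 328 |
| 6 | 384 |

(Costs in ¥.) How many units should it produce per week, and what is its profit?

Tabulate TR − TC: x=0: -187; x=1: -173; x=2: -152; x=3: -131; x=4: -121; x=5: -118; x=6: -132.
Profit is maximized at x = 5. AVC there is 141/5 = ¥28.20 ≤ P, so producing beats shutting down (which would give -¥187).

x = 5; profit = -¥118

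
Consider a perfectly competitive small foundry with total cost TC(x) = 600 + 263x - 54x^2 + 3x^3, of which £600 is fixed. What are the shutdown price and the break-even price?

Shutdown price = min AVC. AVC = 263 - 54x + 3x^2, with vertex at x = 9 and minimum £20.
ATC = 600/x + 263 - 54x + 3x^2. Setting dATC/dx = −600/x^2 − 54 + 6x = 0 gives x = 10 (since 6·10^3 − 54·10^2 = 600).
min ATC = 600/10 + 263 − 54·10 + 3·10^2 = £83. That is the break-even price.
For £20 ≤ P < £83 the firm produces at a loss; below £20 it shuts down.

Shutdown price = £20; break-even price = £83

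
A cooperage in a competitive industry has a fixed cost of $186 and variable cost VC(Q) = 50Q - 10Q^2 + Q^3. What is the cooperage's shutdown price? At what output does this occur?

$25 per unit, at Q = 5

The shutdown price is the minimum of AVC. VC = 50Q - 10Q^2 + Q^3, so AVC = 50 - 10Q + Q^2.
At the minimum of AVC, MC = AVC. MC = 50 - 20Q + 3Q^2; setting MC = AVC gives 2Q^2 - 10Q = 0, so Q = 5. min AVC = 25.
For P < $25 the firm produces nothing.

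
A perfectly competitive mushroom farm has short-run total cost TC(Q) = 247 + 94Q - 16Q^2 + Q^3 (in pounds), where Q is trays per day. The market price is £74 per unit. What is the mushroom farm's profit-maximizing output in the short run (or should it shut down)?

Produce at Q = 10

Variable cost is VC = 94Q - 16Q^2 + Q^3, so AVC = VC/Q = 94 - 16Q + Q^2 and MC = dTC/dQ = 94 - 32Q + 3Q^2.
AVC is minimized where dAVC/dQ = -16 + 2Q = 0, at Q = 8; min AVC = 94 - 16·8 + 8^2 = £30.
Because £74 ≥ £30, revenue can cover variable cost; the firm operates.
P = MC gives 20 - 32Q + 3Q^2 = 0, with roots 2/3 and 10. Take the larger (rising MC): Q* = 10.
Check: AVC at Q = 10 is £34 ≤ P, so revenue covers variable cost.
Profit = P·Q − TC = 74·10 − 587 = £153.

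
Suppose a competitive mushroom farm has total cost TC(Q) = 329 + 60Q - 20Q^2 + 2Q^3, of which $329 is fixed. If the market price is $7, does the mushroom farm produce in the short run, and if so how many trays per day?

Strip out fixed cost: VC = 60Q - 20Q^2 + 2Q^3. Then AVC = 60 - 20Q + 2Q^2 and MC = 60 - 40Q + 6Q^2.
AVC hits its minimum where MC = AVC, at Q = 5, giving min AVC = 60 - 20·5 + 2·5^2 = $10.
With P < min AVC ($7 < $10), every unit sold adds to the loss.
The firm minimizes its loss by shutting down and losing only its fixed cost of $329.

Shut down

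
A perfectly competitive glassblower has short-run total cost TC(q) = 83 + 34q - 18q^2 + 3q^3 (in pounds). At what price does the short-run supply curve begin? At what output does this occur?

Short-run supply begins at min AVC. From VC = 34q - 18q^2 + 3q^3, AVC = 34 - 18q + 3q^2.
At the minimum of AVC, MC = AVC. MC = 34 - 36q + 9q^2; setting MC = AVC gives 6q^2 - 18q = 0, so q = 3. min AVC = 7.
For P < £7 the firm produces nothing.

£7 per unit, at q = 3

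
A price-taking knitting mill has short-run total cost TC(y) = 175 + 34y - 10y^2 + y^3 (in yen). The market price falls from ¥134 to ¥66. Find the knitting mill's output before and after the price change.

Output falls from 10 to 8

AVC = 34 - 10y + y^2, minimized at y = 5 where min AVC = ¥9. MC = 34 - 20y + 3y^2.
With P = ¥134 above the shutdown price, P = MC gives y = 10.
At P = ¥66 ≥ min AVC, set P = MC: y = 8. The firm stays open but cuts output.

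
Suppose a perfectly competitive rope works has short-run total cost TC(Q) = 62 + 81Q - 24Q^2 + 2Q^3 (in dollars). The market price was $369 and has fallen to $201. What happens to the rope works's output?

Output falls from 12 to 10

AVC = 81 - 24Q + 2Q^2, minimized at Q = 6 where min AVC = $9. MC = 81 - 48Q + 6Q^2.
At P = $369 ≥ min AVC, set P = MC on the rising branch: Q = 12.
At P = $201 ≥ min AVC, set P = MC: Q = 10. The firm stays open but cuts output.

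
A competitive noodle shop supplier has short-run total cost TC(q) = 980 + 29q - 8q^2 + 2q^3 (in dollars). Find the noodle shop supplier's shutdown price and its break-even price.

AVC = 29 - 8q + 2q^2; minimized at q = 2, giving min AVC = $21. That is the shutdown price.
ATC = 980/q + 29 - 8q + 2q^2. Setting dATC/dq = −980/q^2 − 8 + 4q = 0 gives q = 7 (since 4·7^3 − 8·7^2 = 980).
min ATC = 980/7 + 29 − 8·7 + 2·7^2 = $211. That is the break-even price.
For $21 ≤ P < $211 the firm produces at a loss; below $21 it shuts down.

Shutdown price = $21; break-even price = $211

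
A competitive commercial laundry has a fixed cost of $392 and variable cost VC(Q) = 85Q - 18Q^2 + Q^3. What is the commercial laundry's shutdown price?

The shutdown price is the minimum of AVC. VC = 85Q - 18Q^2 + Q^3, so AVC = 85 - 18Q + Q^2.
dAVC/dQ = -18 + 2Q = 0 gives Q = 9. min AVC = 85 - 18·9 + 9^2 = 4.
The firm shuts down for any P below $4.

$4 per unit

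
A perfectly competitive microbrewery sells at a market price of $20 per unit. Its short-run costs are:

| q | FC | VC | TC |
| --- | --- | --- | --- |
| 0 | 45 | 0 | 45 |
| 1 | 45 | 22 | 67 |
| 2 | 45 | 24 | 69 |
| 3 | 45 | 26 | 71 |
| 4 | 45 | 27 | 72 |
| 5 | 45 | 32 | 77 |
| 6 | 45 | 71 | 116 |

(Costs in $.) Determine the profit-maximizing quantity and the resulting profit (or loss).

q = 5; profit = $23

Tabulate TR − TC: q=0: -45; q=1: -47; q=2: -29; q=3: -11; q=4: 8; q=5: 23; q=6: 4.
Profit is maximized at q = 5. AVC there is 32/5 = $6.40 ≤ P, so producing beats shutting down (which would give -$45).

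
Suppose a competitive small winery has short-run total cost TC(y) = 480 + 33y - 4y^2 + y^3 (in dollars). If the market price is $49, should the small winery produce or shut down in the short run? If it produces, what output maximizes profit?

Produce at y = 4

Variable cost is VC = 33y - 4y^2 + y^3, so AVC = VC/y = 33 - 4y + y^2 and MC = dTC/dy = 33 - 8y + 3y^2.
The AVC parabola has its vertex at y = 4/2 = 2, where AVC = 33 - 4·2 + 2^2 = $29.
P = $49 exceeds min AVC = $29, so the firm stays open.
Set P = MC: 49 = 33 - 8y + 3y^2 → -16 - 8y + 3y^2 = 0. The roots are y = -4/3 and y = 4; the profit-maximizing output is on the rising part of MC, so y* = 4.
Check: AVC at y = 4 is $33 ≤ P, so revenue covers variable cost.
Profit = P·y − TC = 49·4 − 612 = -$416, a loss, but smaller than the $480 fixed cost the firm would lose by shutting down.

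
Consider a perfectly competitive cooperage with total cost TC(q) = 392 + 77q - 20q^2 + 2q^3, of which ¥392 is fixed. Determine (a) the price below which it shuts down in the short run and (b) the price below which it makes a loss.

Shutdown price = ¥27; break-even price = ¥91

AVC = 77 - 20q + 2q^2; minimized at q = 5, giving min AVC = ¥27. That is the shutdown price.
ATC = 392/q + 77 - 20q + 2q^2. Setting dATC/dq = −392/q^2 − 20 + 4q = 0 gives q = 7 (since 4·7^3 − 20·7^2 = 392).
min ATC = 392/7 + 77 − 20·7 + 2·7^2 = ¥91. That is the break-even price.
For ¥27 ≤ P < ¥91 the firm produces at a loss; below ¥27 it shuts down.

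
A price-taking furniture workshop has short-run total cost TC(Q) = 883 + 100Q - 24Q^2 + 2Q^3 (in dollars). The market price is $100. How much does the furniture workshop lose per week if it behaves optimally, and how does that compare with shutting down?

AVC = 100 - 24Q + 2Q^2; min AVC = $28 at Q = 6. Since P = $100 ≥ min AVC, the firm produces.
MC = 100 - 48Q + 6Q^2. Setting P = MC and taking the root on the rising branch gives Q* = 8.
TR = 100·8 = 800. TC = 883 + 288 = 1171. Profit = 800 − 1171 = -$371.
Shutting down would mean losing the fixed cost of $883, so operating at a loss of $371 is better by $512.

Profit = -$371 at Q = 8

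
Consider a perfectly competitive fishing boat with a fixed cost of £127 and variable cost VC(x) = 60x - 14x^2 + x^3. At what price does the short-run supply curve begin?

The shutdown price is the minimum of AVC. VC = 60x - 14x^2 + x^3, so AVC = 60 - 14x + x^2.
At the minimum of AVC, MC = AVC. MC = 60 - 28x + 3x^2; setting MC = AVC gives 2x^2 - 14x = 0, so x = 7. min AVC = 11.
For P < £11 the firm produces nothing.

£11 per unit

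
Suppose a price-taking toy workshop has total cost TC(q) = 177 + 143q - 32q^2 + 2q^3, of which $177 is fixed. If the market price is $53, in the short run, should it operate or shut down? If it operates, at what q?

Produce at q = 9

Strip out fixed cost: VC = 143q - 32q^2 + 2q^3. Then AVC = 143 - 32q + 2q^2 and MC = 143 - 64q + 6q^2.
The AVC parabola has its vertex at q = 32/4 = 8, where AVC = 143 - 32·8 + 2·8^2 = $15.
P = $53 exceeds min AVC = $15, so the firm stays open.
P = MC gives 90 - 64q + 6q^2 = 0, with roots 5/3 and 9. Take the larger (rising MC): q* = 9.
Check: AVC at q = 9 is $17 ≤ P, so revenue covers variable cost.
Profit = P·q − TC = 53·9 − 330 = $147.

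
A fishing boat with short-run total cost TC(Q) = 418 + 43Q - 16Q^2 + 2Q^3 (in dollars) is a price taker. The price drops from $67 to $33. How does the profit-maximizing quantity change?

Output falls from 6 to 5

AVC = 43 - 16Q + 2Q^2, minimized at Q = 4 where min AVC = $11. MC = 43 - 32Q + 6Q^2.
With P = $67 above the shutdown price, P = MC gives Q = 6.
At P = $33 ≥ min AVC, set P = MC: Q = 5. The firm stays open but cuts output.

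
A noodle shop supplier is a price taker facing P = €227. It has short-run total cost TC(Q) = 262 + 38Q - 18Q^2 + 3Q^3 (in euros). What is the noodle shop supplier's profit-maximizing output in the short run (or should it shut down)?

Variable cost is VC = 38Q - 18Q^2 + 3Q^3, so AVC = VC/Q = 38 - 18Q + 3Q^2 and MC = dTC/dQ = 38 - 36Q + 9Q^2.
AVC hits its minimum where MC = AVC, at Q = 3, giving min AVC = 38 - 18·3 + 3·3^2 = €11.
P = €227 exceeds min AVC = €11, so the firm stays open.
P = MC gives -189 - 36Q + 9Q^2 = 0, with roots -3 and 7. Take the larger (rising MC): Q* = 7.
Check: AVC at Q = 7 is €59 ≤ P, so revenue covers variable cost.
Profit = P·Q − TC = 227·7 − 675 = €914.

Produce at Q = 7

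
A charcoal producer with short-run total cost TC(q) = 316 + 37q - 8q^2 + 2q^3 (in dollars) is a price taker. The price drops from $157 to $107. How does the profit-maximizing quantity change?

Output falls from 6 to 5

AVC = 37 - 8q + 2q^2, minimized at q = 2 where min AVC = $29. MC = 37 - 16q + 6q^2.
At P = $157 ≥ min AVC, set P = MC on the rising branch: q = 6.
At P = $107 ≥ min AVC, set P = MC: q = 5. The firm stays open but cuts output.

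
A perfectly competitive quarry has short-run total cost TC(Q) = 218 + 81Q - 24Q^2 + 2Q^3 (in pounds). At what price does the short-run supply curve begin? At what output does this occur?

£9 per unit, at Q = 6

The shutdown price is the minimum of AVC. VC = 81Q - 24Q^2 + 2Q^3, so AVC = 81 - 24Q + 2Q^2.
dAVC/dQ = -24 + 4Q = 0 gives Q = 6. min AVC = 81 - 24·6 + 2·6^2 = 9.
So the shutdown price is £9.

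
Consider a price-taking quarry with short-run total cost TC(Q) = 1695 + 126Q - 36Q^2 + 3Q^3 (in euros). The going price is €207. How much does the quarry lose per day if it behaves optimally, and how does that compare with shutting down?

Profit = -€237 at Q = 9

AVC = 126 - 36Q + 3Q^2 has its minimum €18 at Q = 6; price €207 clears that bar, so the firm operates.
With MC = 126 - 72Q + 9Q^2, P = MC on the upward-sloping part at Q* = 9.
TR = 207·9 = 1863. TC = 1695 + 405 = 2100. Profit = 1863 − 2100 = -€237.
By producing, the firm covers all variable cost plus €1458 of fixed cost; shutting down would lose the full €1695.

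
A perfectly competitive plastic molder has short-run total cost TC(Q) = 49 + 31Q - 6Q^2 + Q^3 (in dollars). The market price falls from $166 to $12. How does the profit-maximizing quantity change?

MC = 31 - 12Q + 3Q^2; the shutdown threshold is min AVC = $22 (at Q = 3).
With P = $166 above the shutdown price, P = MC gives Q = 9.
At P = $12 < min AVC = $22, price no longer covers variable cost at any output, so the firm shuts down: Q = 0.

Output falls from 9 to 0 (the firm shuts down)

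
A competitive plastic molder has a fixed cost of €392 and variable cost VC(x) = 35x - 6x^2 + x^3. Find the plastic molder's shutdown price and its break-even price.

Shutdown price = min AVC. AVC = 35 - 6x + x^2, with vertex at x = 3 and minimum €26.
ATC = 392/x + 35 - 6x + x^2. Setting dATC/dx = −392/x^2 − 6 + 2x = 0 gives x = 7 (since 2·7^3 − 6·7^2 = 392).
min ATC = 392/7 + 35 − 6·7 + 7^2 = €98. That is the break-even price.
For €26 ≤ P < €98 the firm produces at a loss; below €26 it shuts down.

Shutdown price = €26; break-even price = €98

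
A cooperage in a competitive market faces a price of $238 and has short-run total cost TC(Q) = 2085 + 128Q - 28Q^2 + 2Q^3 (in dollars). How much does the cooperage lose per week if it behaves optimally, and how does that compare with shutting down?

Profit = -$149 at Q = 11

AVC = 128 - 28Q + 2Q^2; min AVC = $30 at Q = 7. Since P = $238 ≥ min AVC, the firm produces.
With MC = 128 - 56Q + 6Q^2, P = MC on the upward-sloping part at Q* = 11.
TR = 238·11 = 2618. TC = 2085 + 682 = 2767. Profit = 2618 − 2767 = -$149.
By producing, the firm covers all variable cost plus $1936 of fixed cost; shutting down would lose the full $2085.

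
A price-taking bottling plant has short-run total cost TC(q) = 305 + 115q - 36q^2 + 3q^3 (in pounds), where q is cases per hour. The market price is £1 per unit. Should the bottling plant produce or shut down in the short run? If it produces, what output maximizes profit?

From TC, MC = TC'(q) = 115 - 72q + 9q^2 and AVC = VC/q = 115 - 36q + 3q^2.
AVC hits its minimum where MC = AVC, at q = 6, giving min AVC = 115 - 36·6 + 3·6^2 = £7.
P = £1 lies below min AVC = £7; no output level covers variable cost.
Best response: produce nothing and absorb the £305 fixed cost.

Shut down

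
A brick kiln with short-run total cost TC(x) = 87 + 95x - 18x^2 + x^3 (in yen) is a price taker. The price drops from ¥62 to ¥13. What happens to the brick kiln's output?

Output falls from 11 to 0 (the firm shuts down)

AVC = 95 - 18x + x^2, minimized at x = 9 where min AVC = ¥14. MC = 95 - 36x + 3x^2.
With P = ¥62 above the shutdown price, P = MC gives x = 11.
At P = ¥13 < min AVC = ¥14, price no longer covers variable cost at any output, so the firm shuts down: x = 0.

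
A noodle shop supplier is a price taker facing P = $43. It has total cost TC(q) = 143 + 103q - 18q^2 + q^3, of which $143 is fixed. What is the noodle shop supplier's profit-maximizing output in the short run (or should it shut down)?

From TC, MC = TC'(q) = 103 - 36q + 3q^2 and AVC = VC/q = 103 - 18q + q^2.
AVC hits its minimum where MC = AVC, at q = 9, giving min AVC = 103 - 18·9 + 9^2 = $22.
P = $43 exceeds min AVC = $22, so the firm stays open.
Solving P = MC: 60 - 36q + 3q^2 = 0 ⇒ q = 2 or 10. On the upward-sloping branch, q* = 10.
Check: AVC at q = 10 is $23 ≤ P, so revenue covers variable cost.
Profit = P·q − TC = 43·10 − 373 = $57.

Produce at q = 10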